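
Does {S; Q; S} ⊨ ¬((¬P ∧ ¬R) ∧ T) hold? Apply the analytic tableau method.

Initial set: {S; Q; S; ¬¬((¬P ∧ ¬R) ∧ T)}.
¬¬((¬P ∧ ¬R) ∧ T): α-rule — add (¬P ∧ ¬R), T.
(¬P ∧ ¬R): α-rule — add ¬P, ¬R.
○ open, literals {P=F, Q=T, R=F, S=T, T=T}.
0 branches closed, 1 open.
An open branch gives a countermodel: P=F, Q=T, R=F, S=T, T=T (unmentioned atoms arbitrary); the premises hold there but the conclusion fails.

No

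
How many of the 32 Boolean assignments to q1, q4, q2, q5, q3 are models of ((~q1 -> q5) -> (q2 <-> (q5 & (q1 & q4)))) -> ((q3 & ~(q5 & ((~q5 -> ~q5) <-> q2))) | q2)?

25

Initial set: {(((~q1 -> q5) -> (q2 <-> (q5 & (q1 & q4)))) -> ((q3 & ~(q5 & ((~q5 -> ~q5) <-> q2))) | q2))}.
(((~q1 -> q5) -> (q2 <-> (q5 & (q1 & q4)))) -> ((q3 & ~(q5 & ((~q5 -> ~q5) <-> q2))) | q2)): β-rule — branch into ~((~q1 -> q5) -> (q2 <-> (q5 & (q1 & q4))))  //  ((q3 & ~(q5 & ((~q5 -> ~q5) <-> q2))) | q2).
  branch 1 (add ~((~q1 -> q5) -> (q2 <-> (q5 & (q1 & q4))))):
    ~((~q1 -> q5) -> (q2 <-> (q5 & (q1 & q4)))): α-rule — add (~q1 -> q5), ~(q2 <-> (q5 & (q1 & q4))).
    (~q1 -> q5): β-rule — branch into ~~q1  //  q5.
      branch 1.1 (add ~~q1):
        ~(q2 <-> (q5 & (q1 & q4))): β-rule — branch into q2, ~(q5 & (q1 & q4))  //  ~q2, (q5 & (q1 & q4)).
          branch 1.1.1 (add q2, ~(q5 & (q1 & q4))):
            ~(q5 & (q1 & q4)): β-rule — branch into ~q5  //  ~(q1 & q4).
              branch 1.1.1.1 (add ~q5):
                ○ open, literals {q1=T, q2=T, q5=F}.
              branch 1.1.1.2 (add ~(q1 & q4)):
                ~(q1 & q4): β-rule — branch into ~q1  //  ~q4.
                  branch 1.1.1.2.1 (add ~q1):
                    × closes — contains both q1 and ~q1.
                  branch 1.1.1.2.2 (add ~q4):
                    ○ open, literals {q1=T, q2=T, q4=F}.
          branch 1.1.2 (add ~q2, (q5 & (q1 & q4))):
            (q5 & (q1 & q4)): α-rule — add q5, (q1 & q4).
            (q1 & q4): α-rule — add q1, q4.
            ○ open, literals {q1=T, q2=F, q4=T, q5=T}.
      branch 1.2 (add q5):
        ~(q2 <-> (q5 & (q1 & q4))): β-rule — branch into q2, ~(q5 & (q1 & q4))  //  ~q2, (q5 & (q1 & q4)).
          branch 1.2.1 (add q2, ~(q5 & (q1 & q4))):
            ~(q5 & (q1 & q4)): β-rule — branch into ~q5  //  ~(q1 & q4).
              branch 1.2.1.1 (add ~q5):
                × closes — contains both q5 and ~q5.
              branch 1.2.1.2 (add ~(q1 & q4)):
                ~(q1 & q4): β-rule — branch into ~q1  //  ~q4.
                  branch 1.2.1.2.1 (add ~q1):
                    ○ open, literals {q1=F, q2=T, q5=T}.
                  branch 1.2.1.2.2 (add ~q4):
                    ○ open, literals {q2=T, q4=F, q5=T}.
          branch 1.2.2 (add ~q2, (q5 & (q1 & q4))):
            (q5 & (q1 & q4)): α-rule — add q5, (q1 & q4).
            (q1 & q4): α-rule — add q1, q4.
            ○ open, literals {q1=T, q2=F, q4=T, q5=T}.
  branch 2 (add ((q3 & ~(q5 & ((~q5 -> ~q5) <-> q2))) | q2)):
    ((q3 & ~(q5 & ((~q5 -> ~q5) <-> q2))) | q2): β-rule — branch into (q3 & ~(q5 & ((~q5 -> ~q5) <-> q2)))  //  q2.
      branch 2.1 (add (q3 & ~(q5 & ((~q5 -> ~q5) <-> q2)))):
        (q3 & ~(q5 & ((~q5 -> ~q5) <-> q2))): α-rule — add q3, ~(q5 & ((~q5 -> ~q5) <-> q2)).
        ~(q5 & ((~q5 -> ~q5) <-> q2)): β-rule — branch into ~q5  //  ~((~q5 -> ~q5) <-> q2).
          branch 2.1.1 (add ~q5):
            ○ open, literals {q3=T, q5=F}.
          branch 2.1.2 (add ~((~q5 -> ~q5) <-> q2)):
            ~((~q5 -> ~q5) <-> q2): β-rule — branch into (~q5 -> ~q5), ~q2  //  ~(~q5 -> ~q5), q2.
              branch 2.1.2.1 (add (~q5 -> ~q5), ~q2):
                (~q5 -> ~q5): β-rule — branch into ~~q5  //  ~q5.
                  branch 2.1.2.1.1 (add ~~q5):
                    ○ open, literals {q2=F, q3=T, q5=T}.
                  branch 2.1.2.1.2 (add ~q5):
                    ○ open, literals {q2=F, q3=T, q5=F}.
              branch 2.1.2.2 (add ~(~q5 -> ~q5), q2):
                ~(~q5 -> ~q5): α-rule — add ~q5, ~~q5.
                × closes — contains both q5 and ~q5.
      branch 2.2 (add q2):
        ○ open, literals {q2=T}.
3 branches closed, 10 open.
Each open branch fixes some atoms; the unmentioned ones are free. Counting distinct full assignments: branch {q1=T, q2=T, q5=F} (q4, q3) contributes 4 new; branch {q1=T, q2=T, q4=F} (q5, q3) contributes 2 new; branch {q1=T, q2=F, q4=T, q5=T} (q3) contributes 2 new; branch {q1=F, q2=T, q5=T} (q4, q3) contributes 4 new; branch {q2=T, q4=F, q5=T} (q1, q3) contributes 0 new; branch {q1=T, q2=F, q4=T, q5=T} (q3) contributes 0 new; branch {q3=T, q5=F} (q1, q4, q2) contributes 6 new; branch {q2=F, q3=T, q5=T} (q1, q4) contributes 3 new; branch {q2=F, q3=T, q5=F} (q1, q4) contributes 0 new; branch {q2=T} (q1, q4, q5, q3) contributes 4 new. Total: 25.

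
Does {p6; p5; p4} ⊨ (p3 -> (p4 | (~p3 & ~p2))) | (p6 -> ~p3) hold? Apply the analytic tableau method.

Yes

Initial set: {p6; p5; p4; ~((p3 -> (p4 | (~p3 & ~p2))) | (p6 -> ~p3))}.
~((p3 -> (p4 | (~p3 & ~p2))) | (p6 -> ~p3)): α-rule — add ~(p3 -> (p4 | (~p3 & ~p2))), ~(p6 -> ~p3).
~(p3 -> (p4 | (~p3 & ~p2))): α-rule — add p3, ~(p4 | (~p3 & ~p2)).
~(p6 -> ~p3): α-rule — add p6, ~~p3.
~(p4 | (~p3 & ~p2)): α-rule — add ~p4, ~(~p3 & ~p2).
× closes — contains both p4 and ~p4.
All 1 branch closes.
Every branch closed, so the premises entail the conclusion.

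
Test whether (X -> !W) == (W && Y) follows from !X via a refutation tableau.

Initial set: {!X; !((X -> !W) == (W && Y))}.
!((X -> !W) == (W && Y)): β-rule — branch into (X -> !W), !(W && Y)  //  !(X -> !W), (W && Y).
  branch 1 (add (X -> !W), !(W && Y)):
    (X -> !W): β-rule — branch into !X  //  !W.
      branch 1.1 (add !X):
        !(W && Y): β-rule — branch into !W  //  !Y.
          branch 1.1.1 (add !W):
            ○ open, literals {W=false, X=false}.
          branch 1.1.2 (add !Y):
            ○ open, literals {X=false, Y=false}.
      branch 1.2 (add !W):
        !(W && Y): β-rule — branch into !W  //  !Y.
          branch 1.2.1 (add !W):
            ○ open, literals {W=false, X=false}.
          branch 1.2.2 (add !Y):
            ○ open, literals {W=false, X=false, Y=false}.
  branch 2 (add !(X -> !W), (W && Y)):
    !(X -> !W): α-rule — add X, !!W.
    × closes — contains both X and !X.
1 branch closed, 4 open.
An open branch gives a countermodel: W=false, X=false (unmentioned atoms arbitrary); the premises hold there but the conclusion fails.

No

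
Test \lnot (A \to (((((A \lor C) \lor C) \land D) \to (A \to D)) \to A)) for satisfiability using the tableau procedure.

Initial set: {\lnot (A \to (((((A \lor C) \lor C) \land D) \to (A \to D)) \to A))}.
\lnot (A \to (((((A \lor C) \lor C) \land D) \to (A \to D)) \to A)): α-rule — add A, \lnot (((((A \lor C) \lor C) \land D) \to (A \to D)) \to A).
\lnot (((((A \lor C) \lor C) \land D) \to (A \to D)) \to A): α-rule — add ((((A \lor C) \lor C) \land D) \to (A \to D)), \lnot A.
× closes — contains both A and \lnot A.
All 1 branch closes.
Every branch closed; the formula is unsatisfiable.

Unsatisfiable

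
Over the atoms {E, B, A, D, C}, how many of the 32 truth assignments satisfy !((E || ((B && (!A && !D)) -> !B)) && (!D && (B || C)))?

22

Initial set: {T !((E || ((B && (!A && !D)) -> !B)) && (!D && (B || C)))}.
T !((E || ((B && (!A && !D)) -> !B)) && (!D && (B || C))): β-rule — branch into F (E || ((B && (!A && !D)) -> !B))  //  F (!D && (B || C)).
  branch 1 (add F (E || ((B && (!A && !D)) -> !B))):
    F (E || ((B && (!A && !D)) -> !B)): α-rule — add F E, F ((B && (!A && !D)) -> !B).
    F ((B && (!A && !D)) -> !B): α-rule — add T (B && (!A && !D)), F !B.
    T (B && (!A && !D)): α-rule — add T B, T (!A && !D).
    T (!A && !D): α-rule — add T !A, T !D.
    ○ open, literals {A=F, B=T, D=F, E=F}.
  branch 2 (add F (!D && (B || C))):
    F (!D && (B || C)): β-rule — branch into F !D  //  F (B || C).
      branch 2.1 (add F !D):
        ○ open, literals {D=T}.
      branch 2.2 (add F (B || C)):
        F (B || C): α-rule — add F B, F C.
        ○ open, literals {B=F, C=F}.
0 branches closed, 3 open.
Each open branch fixes some atoms; the unmentioned ones are free. Counting distinct full assignments: branch {A=F, B=T, D=F, E=F} (C) contributes 2 new; branch {D=T} (E, B, A, C) contributes 16 new; branch {B=F, C=F} (E, A, D) contributes 4 new. Total: 22.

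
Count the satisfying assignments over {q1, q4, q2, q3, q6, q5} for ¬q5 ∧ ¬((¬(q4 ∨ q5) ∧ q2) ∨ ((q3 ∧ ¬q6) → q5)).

Initial set: {(¬q5 ∧ ¬((¬(q4 ∨ q5) ∧ q2) ∨ ((q3 ∧ ¬q6) → q5)))}.
(¬q5 ∧ ¬((¬(q4 ∨ q5) ∧ q2) ∨ ((q3 ∧ ¬q6) → q5))): α-rule — add ¬q5, ¬((¬(q4 ∨ q5) ∧ q2) ∨ ((q3 ∧ ¬q6) → q5)).
¬((¬(q4 ∨ q5) ∧ q2) ∨ ((q3 ∧ ¬q6) → q5)): α-rule — add ¬(¬(q4 ∨ q5) ∧ q2), ¬((q3 ∧ ¬q6) → q5).
¬((q3 ∧ ¬q6) → q5): α-rule — add (q3 ∧ ¬q6), ¬q5.
(q3 ∧ ¬q6): α-rule — add q3, ¬q6.
¬(¬(q4 ∨ q5) ∧ q2): β-rule — branch into ¬¬(q4 ∨ q5)  //  ¬q2.
  branch 1 (add ¬¬(q4 ∨ q5)):
    ¬¬(q4 ∨ q5): β-rule — branch into q4  //  q5.
      branch 1.1 (add q4):
        ○ open, literals {q3=T, q4=T, q5=F, q6=F}.
      branch 1.2 (add q5):
        × closes — contains both q5 and ¬q5.
  branch 2 (add ¬q2):
    ○ open, literals {q2=F, q3=T, q5=F, q6=F}.
1 branch closed, 2 open.
Each open branch fixes some atoms; the unmentioned ones are free. Counting distinct full assignments: branch {q3=T, q4=T, q5=F, q6=F} (q1, q2) contributes 4 new; branch {q2=F, q3=T, q5=F, q6=F} (q1, q4) contributes 2 new. Total: 6.

6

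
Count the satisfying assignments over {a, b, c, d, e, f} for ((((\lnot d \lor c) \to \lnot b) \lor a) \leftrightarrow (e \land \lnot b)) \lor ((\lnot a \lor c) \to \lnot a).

Initial set: {(((((\lnot d \lor c) \to \lnot b) \lor a) \leftrightarrow (e \land \lnot b)) \lor ((\lnot a \lor c) \to \lnot a))}.
(((((\lnot d \lor c) \to \lnot b) \lor a) \leftrightarrow (e \land \lnot b)) \lor ((\lnot a \lor c) \to \lnot a)): β-rule — branch into ((((\lnot d \lor c) \to \lnot b) \lor a) \leftrightarrow (e \land \lnot b))  //  ((\lnot a \lor c) \to \lnot a).
  branch 1 (add ((((\lnot d \lor c) \to \lnot b) \lor a) \leftrightarrow (e \land \lnot b))):
    ((((\lnot d \lor c) \to \lnot b) \lor a) \leftrightarrow (e \land \lnot b)): β-rule — branch into (((\lnot d \lor c) \to \lnot b) \lor a), (e \land \lnot b)  //  \lnot (((\lnot d \lor c) \to \lnot b) \lor a), \lnot (e \land \lnot b).
      branch 1.1 (add (((\lnot d \lor c) \to \lnot b) \lor a), (e \land \lnot b)):
        (e \land \lnot b): α-rule — add e, \lnot b.
        (((\lnot d \lor c) \to \lnot b) \lor a): β-rule — branch into ((\lnot d \lor c) \to \lnot b)  //  a.
          branch 1.1.1 (add ((\lnot d \lor c) \to \lnot b)):
            ((\lnot d \lor c) \to \lnot b): β-rule — branch into \lnot (\lnot d \lor c)  //  \lnot b.
              branch 1.1.1.1 (add \lnot (\lnot d \lor c)):
                \lnot (\lnot d \lor c): α-rule — add \lnot \lnot d, \lnot c.
                ○ open, literals {b=F, c=F, d=T, e=T}.
              branch 1.1.1.2 (add \lnot b):
                ○ open, literals {b=F, e=T}.
          branch 1.1.2 (add a):
            ○ open, literals {a=T, b=F, e=T}.
      branch 1.2 (add \lnot (((\lnot d \lor c) \to \lnot b) \lor a), \lnot (e \land \lnot b)):
        \lnot (((\lnot d \lor c) \to \lnot b) \lor a): α-rule — add \lnot ((\lnot d \lor c) \to \lnot b), \lnot a.
        \lnot ((\lnot d \lor c) \to \lnot b): α-rule — add (\lnot d \lor c), \lnot \lnot b.
        \lnot (e \land \lnot b): β-rule — branch into \lnot e  //  \lnot \lnot b.
          branch 1.2.1 (add \lnot e):
            (\lnot d \lor c): β-rule — branch into \lnot d  //  c.
              branch 1.2.1.1 (add \lnot d):
                ○ open, literals {a=F, b=T, d=F, e=F}.
              branch 1.2.1.2 (add c):
                ○ open, literals {a=F, b=T, c=T, e=F}.
          branch 1.2.2 (add \lnot \lnot b):
            (\lnot d \lor c): β-rule — branch into \lnot d  //  c.
              branch 1.2.2.1 (add \lnot d):
                ○ open, literals {a=F, b=T, d=F}.
              branch 1.2.2.2 (add c):
                ○ open, literals {a=F, b=T, c=T}.
  branch 2 (add ((\lnot a \lor c) \to \lnot a)):
    ((\lnot a \lor c) \to \lnot a): β-rule — branch into \lnot (\lnot a \lor c)  //  \lnot a.
      branch 2.1 (add \lnot (\lnot a \lor c)):
        \lnot (\lnot a \lor c): α-rule — add \lnot \lnot a, \lnot c.
        ○ open, literals {a=T, c=F}.
      branch 2.2 (add \lnot a):
        ○ open, literals {a=F}.
0 branches closed, 9 open.
Each open branch fixes some atoms; the unmentioned ones are free. Counting distinct full assignments: branch {b=F, c=F, d=T, e=T} (a, f) contributes 4 new; branch {b=F, e=T} (a, c, d, f) contributes 12 new; branch {a=T, b=F, e=T} (c, d, f) contributes 0 new; branch {a=F, b=T, d=F, e=F} (c, f) contributes 4 new; branch {a=F, b=T, c=T, e=F} (d, f) contributes 2 new; branch {a=F, b=T, d=F} (c, e, f) contributes 4 new; branch {a=F, b=T, c=T} (d, e, f) contributes 2 new; branch {a=T, c=F} (b, d, e, f) contributes 12 new; branch {a=F} (b, c, d, e, f) contributes 12 new. Total: 52.

52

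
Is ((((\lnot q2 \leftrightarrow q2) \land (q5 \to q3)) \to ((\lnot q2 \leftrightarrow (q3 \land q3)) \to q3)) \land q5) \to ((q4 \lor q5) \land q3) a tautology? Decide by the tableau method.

Not valid

Assume the negation and expand:
Initial set: {\lnot (((((\lnot q2 \leftrightarrow q2) \land (q5 \to q3)) \to ((\lnot q2 \leftrightarrow (q3 \land q3)) \to q3)) \land q5) \to ((q4 \lor q5) \land q3))}.
\lnot (((((\lnot q2 \leftrightarrow q2) \land (q5 \to q3)) \to ((\lnot q2 \leftrightarrow (q3 \land q3)) \to q3)) \land q5) \to ((q4 \lor q5) \land q3)): α-rule — add ((((\lnot q2 \leftrightarrow q2) \land (q5 \to q3)) \to ((\lnot q2 \leftrightarrow (q3 \land q3)) \to q3)) \land q5), \lnot ((q4 \lor q5) \land q3).
((((\lnot q2 \leftrightarrow q2) \land (q5 \to q3)) \to ((\lnot q2 \leftrightarrow (q3 \land q3)) \to q3)) \land q5): α-rule — add (((\lnot q2 \leftrightarrow q2) \land (q5 \to q3)) \to ((\lnot q2 \leftrightarrow (q3 \land q3)) \to q3)), q5.
\lnot ((q4 \lor q5) \land q3): β-rule — branch into \lnot (q4 \lor q5)  //  \lnot q3.
  branch 1 (add \lnot (q4 \lor q5)):
    \lnot (q4 \lor q5): α-rule — add \lnot q4, \lnot q5.
    × closes — contains both q5 and \lnot q5.
  branch 2 (add \lnot q3):
    (((\lnot q2 \leftrightarrow q2) \land (q5 \to q3)) \to ((\lnot q2 \leftrightarrow (q3 \land q3)) \to q3)): β-rule — branch into \lnot ((\lnot q2 \leftrightarrow q2) \land (q5 \to q3))  //  ((\lnot q2 \leftrightarrow (q3 \land q3)) \to q3).
      branch 2.1 (add \lnot ((\lnot q2 \leftrightarrow q2) \land (q5 \to q3))):
        \lnot ((\lnot q2 \leftrightarrow q2) \land (q5 \to q3)): β-rule — branch into \lnot (\lnot q2 \leftrightarrow q2)  //  \lnot (q5 \to q3).
          branch 2.1.1 (add \lnot (\lnot q2 \leftrightarrow q2)):
            \lnot (\lnot q2 \leftrightarrow q2): β-rule — branch into \lnot q2, \lnot q2  //  \lnot \lnot q2, q2.
              branch 2.1.1.1 (add \lnot q2, \lnot q2):
                ○ open, literals {q2=false, q3=false, q5=true}.
              branch 2.1.1.2 (add \lnot \lnot q2, q2):
                ○ open, literals {q2=true, q3=false, q5=true}.
          branch 2.1.2 (add \lnot (q5 \to q3)):
            \lnot (q5 \to q3): α-rule — add q5, \lnot q3.
            ○ open, literals {q3=false, q5=true}.
      branch 2.2 (add ((\lnot q2 \leftrightarrow (q3 \land q3)) \to q3)):
        ((\lnot q2 \leftrightarrow (q3 \land q3)) \to q3): β-rule — branch into \lnot (\lnot q2 \leftrightarrow (q3 \land q3))  //  q3.
          branch 2.2.1 (add \lnot (\lnot q2 \leftrightarrow (q3 \land q3))):
            \lnot (\lnot q2 \leftrightarrow (q3 \land q3)): β-rule — branch into \lnot q2, \lnot (q3 \land q3)  //  \lnot \lnot q2, (q3 \land q3).
              branch 2.2.1.1 (add \lnot q2, \lnot (q3 \land q3)):
                \lnot (q3 \land q3): β-rule — branch into \lnot q3  //  \lnot q3.
                  branch 2.2.1.1.1 (add \lnot q3):
                    ○ open, literals {q2=false, q3=false, q5=true}.
                  branch 2.2.1.1.2 (add \lnot q3):
                    ○ open, literals {q2=false, q3=false, q5=true}.
              branch 2.2.1.2 (add \lnot \lnot q2, (q3 \land q3)):
                (q3 \land q3): α-rule — add q3, q3.
                × closes — contains both q3 and \lnot q3.
          branch 2.2.2 (add q3):
            × closes — contains both q3 and \lnot q3.
3 branches closed, 5 open.
An open branch gives a countermodel: q2=false, q3=false, q5=true (unmentioned atoms arbitrary); under it the original formula is false.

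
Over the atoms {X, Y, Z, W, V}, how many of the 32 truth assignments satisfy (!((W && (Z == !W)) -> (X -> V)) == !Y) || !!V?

24

Initial set: {T ((!((W && (Z == !W)) -> (X -> V)) == !Y) || !!V)}.
T ((!((W && (Z == !W)) -> (X -> V)) == !Y) || !!V): β-rule — branch into T (!((W && (Z == !W)) -> (X -> V)) == !Y)  //  T !!V.
  branch 1 (add T (!((W && (Z == !W)) -> (X -> V)) == !Y)):
    T (!((W && (Z == !W)) -> (X -> V)) == !Y): β-rule — branch into T !((W && (Z == !W)) -> (X -> V)), T !Y  //  F !((W && (Z == !W)) -> (X -> V)), F !Y.
      branch 1.1 (add T !((W && (Z == !W)) -> (X -> V)), T !Y):
        T !((W && (Z == !W)) -> (X -> V)): α-rule — add T (W && (Z == !W)), F (X -> V).
        T (W && (Z == !W)): α-rule — add T W, T (Z == !W).
        F (X -> V): α-rule — add T X, F V.
        T (Z == !W): β-rule — branch into T Z, T !W  //  F Z, F !W.
          branch 1.1.1 (add T Z, T !W):
            × closes — contains both W and !W.
          branch 1.1.2 (add F Z, F !W):
            ○ open, literals {V=0, W=1, X=1, Y=0, Z=0}.
      branch 1.2 (add F !((W && (Z == !W)) -> (X -> V)), F !Y):
        F !((W && (Z == !W)) -> (X -> V)): β-rule — branch into F (W && (Z == !W))  //  T (X -> V).
          branch 1.2.1 (add F (W && (Z == !W))):
            F (W && (Z == !W)): β-rule — branch into F W  //  F (Z == !W).
              branch 1.2.1.1 (add F W):
                ○ open, literals {W=0, Y=1}.
              branch 1.2.1.2 (add F (Z == !W)):
                F (Z == !W): β-rule — branch into T Z, F !W  //  F Z, T !W.
                  branch 1.2.1.2.1 (add T Z, F !W):
                    ○ open, literals {W=1, Y=1, Z=1}.
                  branch 1.2.1.2.2 (add F Z, T !W):
                    ○ open, literals {W=0, Y=1, Z=0}.
          branch 1.2.2 (add T (X -> V)):
            T (X -> V): β-rule — branch into F X  //  T V.
              branch 1.2.2.1 (add F X):
                ○ open, literals {X=0, Y=1}.
              branch 1.2.2.2 (add T V):
                ○ open, literals {V=1, Y=1}.
  branch 2 (add T !!V):
    T !!V: drop double negation, giving T V.
    ○ open, literals {V=1}.
1 branch closed, 7 open.
Each open branch fixes some atoms; the unmentioned ones are free. Counting distinct full assignments: branch {V=0, W=1, X=1, Y=0, Z=0} (none free) contributes 1 new; branch {W=0, Y=1} (X, Z, V) contributes 8 new; branch {W=1, Y=1, Z=1} (X, V) contributes 4 new; branch {W=0, Y=1, Z=0} (X, V) contributes 0 new; branch {X=0, Y=1} (Z, W, V) contributes 2 new; branch {V=1, Y=1} (X, Z, W) contributes 1 new; branch {V=1} (X, Y, Z, W) contributes 8 new. Total: 24.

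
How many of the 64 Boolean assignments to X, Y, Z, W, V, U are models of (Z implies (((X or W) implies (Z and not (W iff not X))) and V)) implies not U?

44

Initial set: {((Z implies (((X or W) implies (Z and not (W iff not X))) and V)) implies not U)}.
((Z implies (((X or W) implies (Z and not (W iff not X))) and V)) implies not U): β-rule — branch into not (Z implies (((X or W) implies (Z and not (W iff not X))) and V))  //  not U.
  branch 1 (add not (Z implies (((X or W) implies (Z and not (W iff not X))) and V))):
    not (Z implies (((X or W) implies (Z and not (W iff not X))) and V)): α-rule — add Z, not (((X or W) implies (Z and not (W iff not X))) and V).
    not (((X or W) implies (Z and not (W iff not X))) and V): β-rule — branch into not ((X or W) implies (Z and not (W iff not X)))  //  not V.
      branch 1.1 (add not ((X or W) implies (Z and not (W iff not X)))):
        not ((X or W) implies (Z and not (W iff not X))): α-rule — add (X or W), not (Z and not (W iff not X)).
        (X or W): β-rule — branch into X  //  W.
          branch 1.1.1 (add X):
            not (Z and not (W iff not X)): β-rule — branch into not Z  //  not not (W iff not X).
              branch 1.1.1.1 (add not Z):
                × closes — contains both Z and not Z.
              branch 1.1.1.2 (add not not (W iff not X)):
                not not (W iff not X): β-rule — branch into W, not X  //  not W, not not X.
                  branch 1.1.1.2.1 (add W, not X):
                    × closes — contains both X and not X.
                  branch 1.1.1.2.2 (add not W, not not X):
                    ○ open, literals {W=F, X=T, Z=T}.
          branch 1.1.2 (add W):
            not (Z and not (W iff not X)): β-rule — branch into not Z  //  not not (W iff not X).
              branch 1.1.2.1 (add not Z):
                × closes — contains both Z and not Z.
              branch 1.1.2.2 (add not not (W iff not X)):
                not not (W iff not X): β-rule — branch into W, not X  //  not W, not not X.
                  branch 1.1.2.2.1 (add W, not X):
                    ○ open, literals {W=T, X=F, Z=T}.
                  branch 1.1.2.2.2 (add not W, not not X):
                    × closes — contains both W and not W.
      branch 1.2 (add not V):
        ○ open, literals {V=F, Z=T}.
  branch 2 (add not U):
    ○ open, literals {U=F}.
4 branches closed, 4 open.
Each open branch fixes some atoms; the unmentioned ones are free. Counting distinct full assignments: branch {W=F, X=T, Z=T} (Y, V, U) contributes 8 new; branch {W=T, X=F, Z=T} (Y, V, U) contributes 8 new; branch {V=F, Z=T} (X, Y, W, U) contributes 8 new; branch {U=F} (X, Y, Z, W, V) contributes 20 new. Total: 44.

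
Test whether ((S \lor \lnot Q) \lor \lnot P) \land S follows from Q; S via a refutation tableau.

Yes

Initial set: {Q; S; \lnot (((S \lor \lnot Q) \lor \lnot P) \land S)}.
\lnot (((S \lor \lnot Q) \lor \lnot P) \land S): β-rule — branch into \lnot ((S \lor \lnot Q) \lor \lnot P)  //  \lnot S.
  branch 1 (add \lnot ((S \lor \lnot Q) \lor \lnot P)):
    \lnot ((S \lor \lnot Q) \lor \lnot P): α-rule — add \lnot (S \lor \lnot Q), \lnot \lnot P.
    \lnot (S \lor \lnot Q): α-rule — add \lnot S, \lnot \lnot Q.
    × closes — contains both S and \lnot S.
  branch 2 (add \lnot S):
    × closes — contains both S and \lnot S.
All 2 branches close.
Every branch closed, so the premises entail the conclusion.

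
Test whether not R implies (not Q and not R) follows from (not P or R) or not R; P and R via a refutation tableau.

Initial set: {T ((not P or R) or not R); T (P and R); F (not R implies (not Q and not R))}.
T (P and R): α-rule — add T P, T R.
F (not R implies (not Q and not R)): α-rule — add T not R, F (not Q and not R).
× closes — contains both R and not R.
All 1 branch closes.
Every branch closed, so the premises entail the conclusion.

Yes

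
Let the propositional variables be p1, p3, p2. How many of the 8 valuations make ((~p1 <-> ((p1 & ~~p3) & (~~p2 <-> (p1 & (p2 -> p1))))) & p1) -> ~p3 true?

7

Initial set: {(((~p1 <-> ((p1 & ~~p3) & (~~p2 <-> (p1 & (p2 -> p1))))) & p1) -> ~p3)}.
(((~p1 <-> ((p1 & ~~p3) & (~~p2 <-> (p1 & (p2 -> p1))))) & p1) -> ~p3): β-rule — branch into ~((~p1 <-> ((p1 & ~~p3) & (~~p2 <-> (p1 & (p2 -> p1))))) & p1)  //  ~p3.
  branch 1 (add ~((~p1 <-> ((p1 & ~~p3) & (~~p2 <-> (p1 & (p2 -> p1))))) & p1)):
    ~((~p1 <-> ((p1 & ~~p3) & (~~p2 <-> (p1 & (p2 -> p1))))) & p1): β-rule — branch into ~(~p1 <-> ((p1 & ~~p3) & (~~p2 <-> (p1 & (p2 -> p1)))))  //  ~p1.
      branch 1.1 (add ~(~p1 <-> ((p1 & ~~p3) & (~~p2 <-> (p1 & (p2 -> p1)))))):
        ~(~p1 <-> ((p1 & ~~p3) & (~~p2 <-> (p1 & (p2 -> p1))))): β-rule — branch into ~p1, ~((p1 & ~~p3) & (~~p2 <-> (p1 & (p2 -> p1))))  //  ~~p1, ((p1 & ~~p3) & (~~p2 <-> (p1 & (p2 -> p1)))).
          branch 1.1.1 (add ~p1, ~((p1 & ~~p3) & (~~p2 <-> (p1 & (p2 -> p1))))):
            ~((p1 & ~~p3) & (~~p2 <-> (p1 & (p2 -> p1)))): β-rule — branch into ~(p1 & ~~p3)  //  ~(~~p2 <-> (p1 & (p2 -> p1))).
              branch 1.1.1.1 (add ~(p1 & ~~p3)):
                ~(p1 & ~~p3): β-rule — branch into ~p1  //  ~~~p3.
                  branch 1.1.1.1.1 (add ~p1):
                    ○ open, literals {p1=0}.
                  branch 1.1.1.1.2 (add ~~~p3):
                    ~~~p3: drop double negation, giving ~p3.
                    ○ open, literals {p1=0, p3=0}.
              branch 1.1.1.2 (add ~(~~p2 <-> (p1 & (p2 -> p1)))):
                ~(~~p2 <-> (p1 & (p2 -> p1))): β-rule — branch into ~~p2, ~(p1 & (p2 -> p1))  //  ~~~p2, (p1 & (p2 -> p1)).
                  branch 1.1.1.2.1 (add ~~p2, ~(p1 & (p2 -> p1))):
                    ~~p2: drop double negation, giving p2.
                    ~(p1 & (p2 -> p1)): β-rule — branch into ~p1  //  ~(p2 -> p1).
                      branch 1.1.1.2.1.1 (add ~p1):
                        ○ open, literals {p1=0, p2=1}.
                      branch 1.1.1.2.1.2 (add ~(p2 -> p1)):
                        ~(p2 -> p1): α-rule — add p2, ~p1.
                        ○ open, literals {p1=0, p2=1}.
                  branch 1.1.1.2.2 (add ~~~p2, (p1 & (p2 -> p1))):
                    ~~~p2: drop double negation, giving ~p2.
                    (p1 & (p2 -> p1)): α-rule — add p1, (p2 -> p1).
                    × closes — contains both p1 and ~p1.
          branch 1.1.2 (add ~~p1, ((p1 & ~~p3) & (~~p2 <-> (p1 & (p2 -> p1))))):
            ((p1 & ~~p3) & (~~p2 <-> (p1 & (p2 -> p1)))): α-rule — add (p1 & ~~p3), (~~p2 <-> (p1 & (p2 -> p1))).
            (p1 & ~~p3): α-rule — add p1, ~~p3.
            ~~p3: drop double negation, giving p3.
            (~~p2 <-> (p1 & (p2 -> p1))): β-rule — branch into ~~p2, (p1 & (p2 -> p1))  //  ~~~p2, ~(p1 & (p2 -> p1)).
              branch 1.1.2.1 (add ~~p2, (p1 & (p2 -> p1))):
                ~~p2: drop double negation, giving p2.
                (p1 & (p2 -> p1)): α-rule — add p1, (p2 -> p1).
                (p2 -> p1): β-rule — branch into ~p2  //  p1.
                  branch 1.1.2.1.1 (add ~p2):
                    × closes — contains both p2 and ~p2.
                  branch 1.1.2.1.2 (add p1):
                    ○ open, literals {p1=1, p2=1, p3=1}.
              branch 1.1.2.2 (add ~~~p2, ~(p1 & (p2 -> p1))):
                ~~~p2: drop double negation, giving ~p2.
                ~(p1 & (p2 -> p1)): β-rule — branch into ~p1  //  ~(p2 -> p1).
                  branch 1.1.2.2.1 (add ~p1):
                    × closes — contains both p1 and ~p1.
                  branch 1.1.2.2.2 (add ~(p2 -> p1)):
                    ~(p2 -> p1): α-rule — add p2, ~p1.
                    × closes — contains both p2 and ~p2.
      branch 1.2 (add ~p1):
        ○ open, literals {p1=0}.
  branch 2 (add ~p3):
    ○ open, literals {p3=0}.
4 branches closed, 7 open.
Each open branch fixes some atoms; the unmentioned ones are free. Counting distinct full assignments: branch {p1=0} (p3, p2) contributes 4 new; branch {p1=0, p3=0} (p2) contributes 0 new; branch {p1=0, p2=1} (p3) contributes 0 new; branch {p1=0, p2=1} (p3) contributes 0 new; branch {p1=1, p2=1, p3=1} (none free) contributes 1 new; branch {p1=0} (p3, p2) contributes 0 new; branch {p3=0} (p1, p2) contributes 2 new. Total: 7.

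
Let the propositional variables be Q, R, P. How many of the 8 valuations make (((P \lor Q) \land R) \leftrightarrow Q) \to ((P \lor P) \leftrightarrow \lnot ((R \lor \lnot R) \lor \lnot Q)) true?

6

Initial set: {((((P \lor Q) \land R) \leftrightarrow Q) \to ((P \lor P) \leftrightarrow \lnot ((R \lor \lnot R) \lor \lnot Q)))}.
((((P \lor Q) \land R) \leftrightarrow Q) \to ((P \lor P) \leftrightarrow \lnot ((R \lor \lnot R) \lor \lnot Q))): β-rule — branch into \lnot (((P \lor Q) \land R) \leftrightarrow Q)  //  ((P \lor P) \leftrightarrow \lnot ((R \lor \lnot R) \lor \lnot Q)).
  branch 1 (add \lnot (((P \lor Q) \land R) \leftrightarrow Q)):
    \lnot (((P \lor Q) \land R) \leftrightarrow Q): β-rule — branch into ((P \lor Q) \land R), \lnot Q  //  \lnot ((P \lor Q) \land R), Q.
      branch 1.1 (add ((P \lor Q) \land R), \lnot Q):
        ((P \lor Q) \land R): α-rule — add (P \lor Q), R.
        (P \lor Q): β-rule — branch into P  //  Q.
          branch 1.1.1 (add P):
            ○ open, literals {P=T, Q=F, R=T}.
          branch 1.1.2 (add Q):
            × closes — contains both Q and \lnot Q.
      branch 1.2 (add \lnot ((P \lor Q) \land R), Q):
        \lnot ((P \lor Q) \land R): β-rule — branch into \lnot (P \lor Q)  //  \lnot R.
          branch 1.2.1 (add \lnot (P \lor Q)):
            \lnot (P \lor Q): α-rule — add \lnot P, \lnot Q.
            × closes — contains both Q and \lnot Q.
          branch 1.2.2 (add \lnot R):
            ○ open, literals {Q=T, R=F}.
  branch 2 (add ((P \lor P) \leftrightarrow \lnot ((R \lor \lnot R) \lor \lnot Q))):
    ((P \lor P) \leftrightarrow \lnot ((R \lor \lnot R) \lor \lnot Q)): β-rule — branch into (P \lor P), \lnot ((R \lor \lnot R) \lor \lnot Q)  //  \lnot (P \lor P), \lnot \lnot ((R \lor \lnot R) \lor \lnot Q).
      branch 2.1 (add (P \lor P), \lnot ((R \lor \lnot R) \lor \lnot Q)):
        \lnot ((R \lor \lnot R) \lor \lnot Q): α-rule — add \lnot (R \lor \lnot R), \lnot \lnot Q.
        \lnot (R \lor \lnot R): α-rule — add \lnot R, \lnot \lnot R.
        × closes — contains both R and \lnot R.
      branch 2.2 (add \lnot (P \lor P), \lnot \lnot ((R \lor \lnot R) \lor \lnot Q)):
        \lnot (P \lor P): α-rule — add \lnot P, \lnot P.
        \lnot \lnot ((R \lor \lnot R) \lor \lnot Q): β-rule — branch into (R \lor \lnot R)  //  \lnot Q.
          branch 2.2.1 (add (R \lor \lnot R)):
            (R \lor \lnot R): β-rule — branch into R  //  \lnot R.
              branch 2.2.1.1 (add R):
                ○ open, literals {P=F, R=T}.
              branch 2.2.1.2 (add \lnot R):
                ○ open, literals {P=F, R=F}.
          branch 2.2.2 (add \lnot Q):
            ○ open, literals {P=F, Q=F}.
3 branches closed, 5 open.
Each open branch fixes some atoms; the unmentioned ones are free. Counting distinct full assignments: branch {P=T, Q=F, R=T} (none free) contributes 1 new; branch {Q=T, R=F} (P) contributes 2 new; branch {P=F, R=T} (Q) contributes 2 new; branch {P=F, R=F} (Q) contributes 1 new; branch {P=F, Q=F} (R) contributes 0 new. Total: 6.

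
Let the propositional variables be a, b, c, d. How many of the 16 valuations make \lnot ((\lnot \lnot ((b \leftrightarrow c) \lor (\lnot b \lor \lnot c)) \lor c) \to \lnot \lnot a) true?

Initial set: {\lnot ((\lnot \lnot ((b \leftrightarrow c) \lor (\lnot b \lor \lnot c)) \lor c) \to \lnot \lnot a)}.
\lnot ((\lnot \lnot ((b \leftrightarrow c) \lor (\lnot b \lor \lnot c)) \lor c) \to \lnot \lnot a): α-rule — add (\lnot \lnot ((b \leftrightarrow c) \lor (\lnot b \lor \lnot c)) \lor c), \lnot \lnot \lnot a.
\lnot \lnot \lnot a: drop double negation, giving \lnot a.
(\lnot \lnot ((b \leftrightarrow c) \lor (\lnot b \lor \lnot c)) \lor c): β-rule — branch into \lnot \lnot ((b \leftrightarrow c) \lor (\lnot b \lor \lnot c))  //  c.
  branch 1 (add \lnot \lnot ((b \leftrightarrow c) \lor (\lnot b \lor \lnot c))):
    \lnot \lnot ((b \leftrightarrow c) \lor (\lnot b \lor \lnot c)): drop double negation, giving ((b \leftrightarrow c) \lor (\lnot b \lor \lnot c)).
    ((b \leftrightarrow c) \lor (\lnot b \lor \lnot c)): β-rule — branch into (b \leftrightarrow c)  //  (\lnot b \lor \lnot c).
      branch 1.1 (add (b \leftrightarrow c)):
        (b \leftrightarrow c): β-rule — branch into b, c  //  \lnot b, \lnot c.
          branch 1.1.1 (add b, c):
            ○ open, literals {a=false, b=true, c=true}.
          branch 1.1.2 (add \lnot b, \lnot c):
            ○ open, literals {a=false, b=false, c=false}.
      branch 1.2 (add (\lnot b \lor \lnot c)):
        (\lnot b \lor \lnot c): β-rule — branch into \lnot b  //  \lnot c.
          branch 1.2.1 (add \lnot b):
            ○ open, literals {a=false, b=false}.
          branch 1.2.2 (add \lnot c):
            ○ open, literals {a=false, c=false}.
  branch 2 (add c):
    ○ open, literals {a=false, c=true}.
0 branches closed, 5 open.
Each open branch fixes some atoms; the unmentioned ones are free. Counting distinct full assignments: branch {a=false, b=true, c=true} (d) contributes 2 new; branch {a=false, b=false, c=false} (d) contributes 2 new; branch {a=false, b=false} (c, d) contributes 2 new; branch {a=false, c=false} (b, d) contributes 2 new; branch {a=false, c=true} (b, d) contributes 0 new. Total: 8.

8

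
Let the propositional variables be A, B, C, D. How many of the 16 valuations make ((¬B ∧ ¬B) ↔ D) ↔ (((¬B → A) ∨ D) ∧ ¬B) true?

10

Initial set: {(((¬B ∧ ¬B) ↔ D) ↔ (((¬B → A) ∨ D) ∧ ¬B))}.
(((¬B ∧ ¬B) ↔ D) ↔ (((¬B → A) ∨ D) ∧ ¬B)): β-rule — branch into ((¬B ∧ ¬B) ↔ D), (((¬B → A) ∨ D) ∧ ¬B)  //  ¬((¬B ∧ ¬B) ↔ D), ¬(((¬B → A) ∨ D) ∧ ¬B).
  branch 1 (add ((¬B ∧ ¬B) ↔ D), (((¬B → A) ∨ D) ∧ ¬B)):
    (((¬B → A) ∨ D) ∧ ¬B): α-rule — add ((¬B → A) ∨ D), ¬B.
    ((¬B ∧ ¬B) ↔ D): β-rule — branch into (¬B ∧ ¬B), D  //  ¬(¬B ∧ ¬B), ¬D.
      branch 1.1 (add (¬B ∧ ¬B), D):
        (¬B ∧ ¬B): α-rule — add ¬B, ¬B.
        ((¬B → A) ∨ D): β-rule — branch into (¬B → A)  //  D.
          branch 1.1.1 (add (¬B → A)):
            (¬B → A): β-rule — branch into ¬¬B  //  A.
              branch 1.1.1.1 (add ¬¬B):
                × closes — contains both B and ¬B.
              branch 1.1.1.2 (add A):
                ○ open, literals {A=true, B=false, D=true}.
          branch 1.1.2 (add D):
            ○ open, literals {B=false, D=true}.
      branch 1.2 (add ¬(¬B ∧ ¬B), ¬D):
        ((¬B → A) ∨ D): β-rule — branch into (¬B → A)  //  D.
          branch 1.2.1 (add (¬B → A)):
            ¬(¬B ∧ ¬B): β-rule — branch into ¬¬B  //  ¬¬B.
              branch 1.2.1.1 (add ¬¬B):
                × closes — contains both B and ¬B.
              branch 1.2.1.2 (add ¬¬B):
                × closes — contains both B and ¬B.
          branch 1.2.2 (add D):
            × closes — contains both D and ¬D.
  branch 2 (add ¬((¬B ∧ ¬B) ↔ D), ¬(((¬B → A) ∨ D) ∧ ¬B)):
    ¬((¬B ∧ ¬B) ↔ D): β-rule — branch into (¬B ∧ ¬B), ¬D  //  ¬(¬B ∧ ¬B), D.
      branch 2.1 (add (¬B ∧ ¬B), ¬D):
        (¬B ∧ ¬B): α-rule — add ¬B, ¬B.
        ¬(((¬B → A) ∨ D) ∧ ¬B): β-rule — branch into ¬((¬B → A) ∨ D)  //  ¬¬B.
          branch 2.1.1 (add ¬((¬B → A) ∨ D)):
            ¬((¬B → A) ∨ D): α-rule — add ¬(¬B → A), ¬D.
            ¬(¬B → A): α-rule — add ¬B, ¬A.
            ○ open, literals {A=false, B=false, D=false}.
          branch 2.1.2 (add ¬¬B):
            × closes — contains both B and ¬B.
      branch 2.2 (add ¬(¬B ∧ ¬B), D):
        ¬(((¬B → A) ∨ D) ∧ ¬B): β-rule — branch into ¬((¬B → A) ∨ D)  //  ¬¬B.
          branch 2.2.1 (add ¬((¬B → A) ∨ D)):
            ¬((¬B → A) ∨ D): α-rule — add ¬(¬B → A), ¬D.
            × closes — contains both D and ¬D.
          branch 2.2.2 (add ¬¬B):
            ¬(¬B ∧ ¬B): β-rule — branch into ¬¬B  //  ¬¬B.
              branch 2.2.2.1 (add ¬¬B):
                ○ open, literals {B=true, D=true}.
              branch 2.2.2.2 (add ¬¬B):
                ○ open, literals {B=true, D=true}.
6 branches closed, 5 open.
Each open branch fixes some atoms; the unmentioned ones are free. Counting distinct full assignments: branch {A=true, B=false, D=true} (C) contributes 2 new; branch {B=false, D=true} (A, C) contributes 2 new; branch {A=false, B=false, D=false} (C) contributes 2 new; branch {B=true, D=true} (A, C) contributes 4 new; branch {B=true, D=true} (A, C) contributes 0 new. Total: 10.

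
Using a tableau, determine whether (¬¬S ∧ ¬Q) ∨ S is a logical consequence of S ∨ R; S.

Initial set: {(S ∨ R); S; ¬((¬¬S ∧ ¬Q) ∨ S)}.
¬((¬¬S ∧ ¬Q) ∨ S): α-rule — add ¬(¬¬S ∧ ¬Q), ¬S.
× closes — contains both S and ¬S.
All 1 branch closes.
Every branch closed, so the premises entail the conclusion.

Yes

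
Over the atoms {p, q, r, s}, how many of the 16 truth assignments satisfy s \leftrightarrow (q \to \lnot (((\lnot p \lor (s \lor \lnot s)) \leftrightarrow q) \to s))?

4

Initial set: {(s \leftrightarrow (q \to \lnot (((\lnot p \lor (s \lor \lnot s)) \leftrightarrow q) \to s)))}.
(s \leftrightarrow (q \to \lnot (((\lnot p \lor (s \lor \lnot s)) \leftrightarrow q) \to s))): β-rule — branch into s, (q \to \lnot (((\lnot p \lor (s \lor \lnot s)) \leftrightarrow q) \to s))  //  \lnot s, \lnot (q \to \lnot (((\lnot p \lor (s \lor \lnot s)) \leftrightarrow q) \to s)).
  branch 1 (add s, (q \to \lnot (((\lnot p \lor (s \lor \lnot s)) \leftrightarrow q) \to s))):
    (q \to \lnot (((\lnot p \lor (s \lor \lnot s)) \leftrightarrow q) \to s)): β-rule — branch into \lnot q  //  \lnot (((\lnot p \lor (s \lor \lnot s)) \leftrightarrow q) \to s).
      branch 1.1 (add \lnot q):
        ○ open, literals {q=0, s=1}.
      branch 1.2 (add \lnot (((\lnot p \lor (s \lor \lnot s)) \leftrightarrow q) \to s)):
        \lnot (((\lnot p \lor (s \lor \lnot s)) \leftrightarrow q) \to s): α-rule — add ((\lnot p \lor (s \lor \lnot s)) \leftrightarrow q), \lnot s.
        × closes — contains both s and \lnot s.
  branch 2 (add \lnot s, \lnot (q \to \lnot (((\lnot p \lor (s \lor \lnot s)) \leftrightarrow q) \to s))):
    \lnot (q \to \lnot (((\lnot p \lor (s \lor \lnot s)) \leftrightarrow q) \to s)): α-rule — add q, \lnot \lnot (((\lnot p \lor (s \lor \lnot s)) \leftrightarrow q) \to s).
    \lnot \lnot (((\lnot p \lor (s \lor \lnot s)) \leftrightarrow q) \to s): β-rule — branch into \lnot ((\lnot p \lor (s \lor \lnot s)) \leftrightarrow q)  //  s.
      branch 2.1 (add \lnot ((\lnot p \lor (s \lor \lnot s)) \leftrightarrow q)):
        \lnot ((\lnot p \lor (s \lor \lnot s)) \leftrightarrow q): β-rule — branch into (\lnot p \lor (s \lor \lnot s)), \lnot q  //  \lnot (\lnot p \lor (s \lor \lnot s)), q.
          branch 2.1.1 (add (\lnot p \lor (s \lor \lnot s)), \lnot q):
            × closes — contains both q and \lnot q.
          branch 2.1.2 (add \lnot (\lnot p \lor (s \lor \lnot s)), q):
            \lnot (\lnot p \lor (s \lor \lnot s)): α-rule — add \lnot \lnot p, \lnot (s \lor \lnot s).
            \lnot (s \lor \lnot s): α-rule — add \lnot s, \lnot \lnot s.
            × closes — contains both s and \lnot s.
      branch 2.2 (add s):
        × closes — contains both s and \lnot s.
4 branches closed, 1 open.
Each open branch fixes some atoms; the unmentioned ones are free. Counting distinct full assignments: branch {q=0, s=1} (p, r) contributes 4 new. Total: 4.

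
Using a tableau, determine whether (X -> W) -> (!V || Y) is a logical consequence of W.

No

Initial set: {T W; F ((X -> W) -> (!V || Y))}.
F ((X -> W) -> (!V || Y)): α-rule — add T (X -> W), F (!V || Y).
F (!V || Y): α-rule — add F !V, F Y.
T (X -> W): β-rule — branch into F X  //  T W.
  branch 1 (add F X):
    ○ open, literals {V=true, W=true, X=false, Y=false}.
  branch 2 (add T W):
    ○ open, literals {V=true, W=true, Y=false}.
0 branches closed, 2 open.
An open branch gives a countermodel: V=true, W=true, X=false, Y=false (unmentioned atoms arbitrary); the premises hold there but the conclusion fails.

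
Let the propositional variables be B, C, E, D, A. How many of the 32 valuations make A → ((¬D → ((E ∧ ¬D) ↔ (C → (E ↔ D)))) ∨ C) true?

30

Initial set: {(A → ((¬D → ((E ∧ ¬D) ↔ (C → (E ↔ D)))) ∨ C))}.
(A → ((¬D → ((E ∧ ¬D) ↔ (C → (E ↔ D)))) ∨ C)): β-rule — branch into ¬A  //  ((¬D → ((E ∧ ¬D) ↔ (C → (E ↔ D)))) ∨ C).
  branch 1 (add ¬A):
    ○ open, literals {A=F}.
  branch 2 (add ((¬D → ((E ∧ ¬D) ↔ (C → (E ↔ D)))) ∨ C)):
    ((¬D → ((E ∧ ¬D) ↔ (C → (E ↔ D)))) ∨ C): β-rule — branch into (¬D → ((E ∧ ¬D) ↔ (C → (E ↔ D))))  //  C.
      branch 2.1 (add (¬D → ((E ∧ ¬D) ↔ (C → (E ↔ D))))):
        (¬D → ((E ∧ ¬D) ↔ (C → (E ↔ D)))): β-rule — branch into ¬¬D  //  ((E ∧ ¬D) ↔ (C → (E ↔ D))).
          branch 2.1.1 (add ¬¬D):
            ○ open, literals {D=T}.
          branch 2.1.2 (add ((E ∧ ¬D) ↔ (C → (E ↔ D)))):
            ((E ∧ ¬D) ↔ (C → (E ↔ D))): β-rule — branch into (E ∧ ¬D), (C → (E ↔ D))  //  ¬(E ∧ ¬D), ¬(C → (E ↔ D)).
              branch 2.1.2.1 (add (E ∧ ¬D), (C → (E ↔ D))):
                (E ∧ ¬D): α-rule — add E, ¬D.
                (C → (E ↔ D)): β-rule — branch into ¬C  //  (E ↔ D).
                  branch 2.1.2.1.1 (add ¬C):
                    ○ open, literals {C=F, D=F, E=T}.
                  branch 2.1.2.1.2 (add (E ↔ D)):
                    (E ↔ D): β-rule — branch into E, D  //  ¬E, ¬D.
                      branch 2.1.2.1.2.1 (add E, D):
                        × closes — contains both D and ¬D.
                      branch 2.1.2.1.2.2 (add ¬E, ¬D):
                        × closes — contains both E and ¬E.
              branch 2.1.2.2 (add ¬(E ∧ ¬D), ¬(C → (E ↔ D))):
                ¬(C → (E ↔ D)): α-rule — add C, ¬(E ↔ D).
                ¬(E ∧ ¬D): β-rule — branch into ¬E  //  ¬¬D.
                  branch 2.1.2.2.1 (add ¬E):
                    ¬(E ↔ D): β-rule — branch into E, ¬D  //  ¬E, D.
                      branch 2.1.2.2.1.1 (add E, ¬D):
                        × closes — contains both E and ¬E.
                      branch 2.1.2.2.1.2 (add ¬E, D):
                        ○ open, literals {C=T, D=T, E=F}.
                  branch 2.1.2.2.2 (add ¬¬D):
                    ¬(E ↔ D): β-rule — branch into E, ¬D  //  ¬E, D.
                      branch 2.1.2.2.2.1 (add E, ¬D):
                        × closes — contains both D and ¬D.
                      branch 2.1.2.2.2.2 (add ¬E, D):
                        ○ open, literals {C=T, D=T, E=F}.
      branch 2.2 (add C):
        ○ open, literals {C=T}.
4 branches closed, 6 open.
Each open branch fixes some atoms; the unmentioned ones are free. Counting distinct full assignments: branch {A=F} (B, C, E, D) contributes 16 new; branch {D=T} (B, C, E, A) contributes 8 new; branch {C=F, D=F, E=T} (B, A) contributes 2 new; branch {C=T, D=T, E=F} (B, A) contributes 0 new; branch {C=T, D=T, E=F} (B, A) contributes 0 new; branch {C=T} (B, E, D, A) contributes 4 new. Total: 30.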